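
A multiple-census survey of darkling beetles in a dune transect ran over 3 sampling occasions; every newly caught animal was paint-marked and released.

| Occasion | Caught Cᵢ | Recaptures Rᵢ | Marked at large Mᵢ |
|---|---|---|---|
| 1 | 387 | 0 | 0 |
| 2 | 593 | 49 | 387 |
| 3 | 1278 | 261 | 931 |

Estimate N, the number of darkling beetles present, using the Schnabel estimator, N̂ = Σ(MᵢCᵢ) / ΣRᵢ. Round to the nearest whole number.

Σ MᵢCᵢ = 0·387 + 387·593 + 931·1278 = 0 + 229491 + 1189818 = 1419309
Σ Rᵢ = 0 + 49 + 261 = 310
N̂ = 1419309 / 310 ≈ 4578.4 → 4578

N ≈ 4578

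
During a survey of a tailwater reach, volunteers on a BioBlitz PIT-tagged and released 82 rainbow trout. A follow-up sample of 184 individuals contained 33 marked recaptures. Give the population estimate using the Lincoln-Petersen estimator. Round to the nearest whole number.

Lincoln-Petersen assumes M/N = R/C, so N = M·C / R.
N = (82 × 184) / 33 = 15088 / 33 ≈ 457.2 → 457

N ≈ 457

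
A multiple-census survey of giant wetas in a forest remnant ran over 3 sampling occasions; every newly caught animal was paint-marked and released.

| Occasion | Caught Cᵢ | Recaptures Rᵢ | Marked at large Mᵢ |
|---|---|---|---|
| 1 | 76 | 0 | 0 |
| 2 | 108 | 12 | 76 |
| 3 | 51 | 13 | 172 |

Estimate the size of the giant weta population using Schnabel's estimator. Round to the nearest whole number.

N ≈ 679

Σ MᵢCᵢ = 0·76 + 76·108 + 172·51 = 0 + 8208 + 8772 = 16980
Σ Rᵢ = 0 + 12 + 13 = 25
N̂ = 16980 / 25 ≈ 679.2 → 679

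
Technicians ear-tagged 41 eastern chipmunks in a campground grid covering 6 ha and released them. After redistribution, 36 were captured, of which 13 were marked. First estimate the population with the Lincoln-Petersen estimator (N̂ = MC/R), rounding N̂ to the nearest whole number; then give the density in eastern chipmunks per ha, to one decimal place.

density ≈ 19.0 eastern chipmunks per ha

N̂ = 41·36/13 = 1476/13 ≈ 113.5 → 114
Density = N̂ / area = 114 / 6 = 19.0 per ha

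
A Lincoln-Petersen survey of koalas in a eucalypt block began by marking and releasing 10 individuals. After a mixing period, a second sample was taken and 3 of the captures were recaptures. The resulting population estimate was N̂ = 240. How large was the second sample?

From N = M·C/R: C = N·R / M = 240·3 / 10 = 720 / 10 = 72.

C = 72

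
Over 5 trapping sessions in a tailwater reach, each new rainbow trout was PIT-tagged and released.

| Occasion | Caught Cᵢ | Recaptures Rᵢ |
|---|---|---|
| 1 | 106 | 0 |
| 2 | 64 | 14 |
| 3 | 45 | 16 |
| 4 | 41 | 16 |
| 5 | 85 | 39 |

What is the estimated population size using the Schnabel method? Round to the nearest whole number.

N ≈ 462

Marked at large before each occasion: Mᵢ = Σⱼ<ᵢ (Cⱼ − Rⱼ) → M1=0, M2=106, M3=156, M4=185, M5=210
Σ MᵢCᵢ = 0·106 + 106·64 + 156·45 + 185·41 + 210·85 = 0 + 6784 + 7020 + 7585 + 17850 = 39239
Σ Rᵢ = 0 + 14 + 16 + 16 + 39 = 85
N̂ = 39239 / 85 ≈ 461.6 → 462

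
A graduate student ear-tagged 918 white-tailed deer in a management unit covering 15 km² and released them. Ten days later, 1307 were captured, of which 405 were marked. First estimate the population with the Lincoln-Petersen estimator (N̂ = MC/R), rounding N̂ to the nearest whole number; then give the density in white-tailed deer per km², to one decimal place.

density ≈ 197.5 white-tailed deer per km²

N̂ = 918·1307/405 = 1199826/405 ≈ 2962.5 → 2963
Density = N̂ / area = 2963 / 15 ≈ 197.53 → 197.5 per km²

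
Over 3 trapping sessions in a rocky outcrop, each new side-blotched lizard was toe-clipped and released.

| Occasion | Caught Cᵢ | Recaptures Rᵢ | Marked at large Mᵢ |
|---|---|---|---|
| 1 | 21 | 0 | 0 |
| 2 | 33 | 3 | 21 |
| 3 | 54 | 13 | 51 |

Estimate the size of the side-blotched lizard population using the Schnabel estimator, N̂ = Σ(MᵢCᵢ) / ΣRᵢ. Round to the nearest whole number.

Σ MᵢCᵢ = 0·21 + 21·33 + 51·54 = 0 + 693 + 2754 = 3447
Σ Rᵢ = 0 + 3 + 13 = 16
N̂ = 3447 / 16 ≈ 215.4 → 215

N ≈ 215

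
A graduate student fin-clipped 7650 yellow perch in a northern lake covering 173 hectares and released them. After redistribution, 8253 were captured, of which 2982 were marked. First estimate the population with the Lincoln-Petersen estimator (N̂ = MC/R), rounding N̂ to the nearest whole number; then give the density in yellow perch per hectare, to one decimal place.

N̂ = 7650·8253/2982 = 63135450/2982 ≈ 21172.2 → 21172
Density = N̂ / area = 21172 / 173 ≈ 122.38 → 122.4 per hectare

density ≈ 122.4 yellow perch per hectare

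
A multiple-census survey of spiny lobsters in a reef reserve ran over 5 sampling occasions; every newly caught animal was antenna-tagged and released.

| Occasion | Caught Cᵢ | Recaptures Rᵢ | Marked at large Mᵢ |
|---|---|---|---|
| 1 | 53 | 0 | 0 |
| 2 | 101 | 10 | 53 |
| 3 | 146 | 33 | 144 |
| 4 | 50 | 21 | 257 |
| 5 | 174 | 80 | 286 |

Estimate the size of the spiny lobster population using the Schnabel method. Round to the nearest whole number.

N ≈ 618

Σ MᵢCᵢ = 0·53 + 53·101 + 144·146 + 257·50 + 286·174 = 0 + 5353 + 21024 + 12850 + 49764 = 88991
Σ Rᵢ = 0 + 10 + 33 + 21 + 80 = 144
N̂ = 88991 / 144 ≈ 618.0 → 618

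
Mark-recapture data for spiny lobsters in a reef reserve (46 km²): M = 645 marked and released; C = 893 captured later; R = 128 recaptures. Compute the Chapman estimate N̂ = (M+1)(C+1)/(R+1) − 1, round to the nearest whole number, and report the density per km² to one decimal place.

N̂ = 646·894/129 − 1 = 577524/129 − 1 ≈ 4475.9 → 4476
Density = N̂ / area = 4476 / 46 ≈ 97.30 → 97.3 per km²

density ≈ 97.3 spiny lobsters per km²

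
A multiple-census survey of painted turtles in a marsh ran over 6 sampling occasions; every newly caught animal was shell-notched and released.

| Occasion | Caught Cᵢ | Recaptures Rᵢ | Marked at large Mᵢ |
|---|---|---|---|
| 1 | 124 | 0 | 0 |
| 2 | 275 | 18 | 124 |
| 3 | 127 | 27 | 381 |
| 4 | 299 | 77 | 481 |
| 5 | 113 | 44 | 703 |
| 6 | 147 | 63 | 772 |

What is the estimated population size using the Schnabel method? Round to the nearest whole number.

Σ MᵢCᵢ = 0·124 + 124·275 + 381·127 + 481·299 + 703·113 + 772·147 = 0 + 34100 + 48387 + 143819 + 79439 + 113484 = 419229
Σ Rᵢ = 0 + 18 + 27 + 77 + 44 + 63 = 229
N̂ = 419229 / 229 ≈ 1830.7 → 1831

N ≈ 1831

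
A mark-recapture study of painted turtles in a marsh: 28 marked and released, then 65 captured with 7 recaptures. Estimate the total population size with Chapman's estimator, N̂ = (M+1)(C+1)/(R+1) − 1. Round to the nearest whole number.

N ≈ 238

N̂ = (28+1)(65+1)/(7+1) − 1 = 29·66/8 − 1
= 1914/8 − 1 ≈ 239.2 − 1 ≈ 238.2 → 238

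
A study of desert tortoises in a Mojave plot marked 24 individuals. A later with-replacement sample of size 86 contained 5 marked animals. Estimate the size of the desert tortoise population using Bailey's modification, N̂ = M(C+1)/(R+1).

N = 348

N̂ = 24·(86+1)/(5+1) = 24·87/6 = 2088/6 = 348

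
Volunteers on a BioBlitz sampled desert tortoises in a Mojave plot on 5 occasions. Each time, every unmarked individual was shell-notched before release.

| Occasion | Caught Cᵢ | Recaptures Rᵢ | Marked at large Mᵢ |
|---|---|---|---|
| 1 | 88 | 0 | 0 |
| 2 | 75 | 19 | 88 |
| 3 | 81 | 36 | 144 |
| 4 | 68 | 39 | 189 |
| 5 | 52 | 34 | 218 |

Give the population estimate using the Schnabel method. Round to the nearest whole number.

Σ MᵢCᵢ = 0·88 + 88·75 + 144·81 + 189·68 + 218·52 = 0 + 6600 + 11664 + 12852 + 11336 = 42452
Σ Rᵢ = 0 + 19 + 36 + 39 + 34 = 128
N̂ = 42452 / 128 ≈ 331.7 → 332

N ≈ 332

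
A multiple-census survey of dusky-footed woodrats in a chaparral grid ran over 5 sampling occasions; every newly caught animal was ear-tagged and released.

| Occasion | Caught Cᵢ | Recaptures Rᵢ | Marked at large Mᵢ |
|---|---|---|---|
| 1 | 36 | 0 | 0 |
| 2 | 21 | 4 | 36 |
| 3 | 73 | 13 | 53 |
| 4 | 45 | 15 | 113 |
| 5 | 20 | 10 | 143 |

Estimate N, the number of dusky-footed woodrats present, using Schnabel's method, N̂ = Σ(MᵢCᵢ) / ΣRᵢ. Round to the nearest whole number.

N ≈ 299

Σ MᵢCᵢ = 0·36 + 36·21 + 53·73 + 113·45 + 143·20 = 0 + 756 + 3869 + 5085 + 2860 = 12570
Σ Rᵢ = 0 + 4 + 13 + 15 + 10 = 42
N̂ = 12570 / 42 ≈ 299.3 → 299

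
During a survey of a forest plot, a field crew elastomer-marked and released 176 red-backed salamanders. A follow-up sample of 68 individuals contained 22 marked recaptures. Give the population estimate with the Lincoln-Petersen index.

N = (176 × 68) / 22 = 11968 / 22 = 544

N = 544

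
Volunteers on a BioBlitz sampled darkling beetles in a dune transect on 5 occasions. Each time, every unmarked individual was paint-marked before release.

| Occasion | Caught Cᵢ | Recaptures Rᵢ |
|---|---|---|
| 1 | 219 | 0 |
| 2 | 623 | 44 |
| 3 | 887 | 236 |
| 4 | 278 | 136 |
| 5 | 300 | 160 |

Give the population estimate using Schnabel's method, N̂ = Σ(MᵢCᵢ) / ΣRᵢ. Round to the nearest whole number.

Marked at large before each occasion: Mᵢ = Σⱼ<ᵢ (Cⱼ − Rⱼ) → M1=0, M2=219, M3=798, M4=1449, M5=1591
Σ MᵢCᵢ = 0·219 + 219·623 + 798·887 + 1449·278 + 1591·300 = 0 + 136437 + 707826 + 402822 + 477300 = 1724385
Σ Rᵢ = 0 + 44 + 236 + 136 + 160 = 576
N̂ = 1724385 / 576 ≈ 2993.7 → 2994

N ≈ 2994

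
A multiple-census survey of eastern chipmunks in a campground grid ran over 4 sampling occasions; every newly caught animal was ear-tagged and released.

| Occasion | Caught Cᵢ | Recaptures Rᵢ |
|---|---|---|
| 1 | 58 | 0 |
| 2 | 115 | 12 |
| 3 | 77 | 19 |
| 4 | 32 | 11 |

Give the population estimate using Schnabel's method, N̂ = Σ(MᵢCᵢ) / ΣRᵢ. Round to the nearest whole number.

N ≈ 621

Marked at large before each occasion: Mᵢ = Σⱼ<ᵢ (Cⱼ − Rⱼ) → M1=0, M2=58, M3=161, M4=219
Σ MᵢCᵢ = 0·58 + 58·115 + 161·77 + 219·32 = 0 + 6670 + 12397 + 7008 = 26075
Σ Rᵢ = 0 + 12 + 19 + 11 = 42
N̂ = 26075 / 42 ≈ 620.8 → 621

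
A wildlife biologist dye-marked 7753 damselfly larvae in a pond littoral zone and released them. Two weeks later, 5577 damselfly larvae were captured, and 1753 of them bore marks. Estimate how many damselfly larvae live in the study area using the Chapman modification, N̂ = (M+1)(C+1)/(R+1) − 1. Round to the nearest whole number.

N̂ = (7753+1)(5577+1)/(1753+1) − 1 = 7754·5578/1754 − 1
= 43251812/1754 − 1 ≈ 24659.0 − 1 ≈ 24658.0 → 24658

N ≈ 24,658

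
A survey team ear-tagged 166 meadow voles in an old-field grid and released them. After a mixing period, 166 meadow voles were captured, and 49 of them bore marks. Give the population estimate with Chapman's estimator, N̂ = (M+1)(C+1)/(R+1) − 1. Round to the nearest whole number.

N ≈ 557

N̂ = (166+1)(166+1)/(49+1) − 1 = 167·167/50 − 1
= 27889/50 − 1 ≈ 557.8 − 1 ≈ 556.8 → 557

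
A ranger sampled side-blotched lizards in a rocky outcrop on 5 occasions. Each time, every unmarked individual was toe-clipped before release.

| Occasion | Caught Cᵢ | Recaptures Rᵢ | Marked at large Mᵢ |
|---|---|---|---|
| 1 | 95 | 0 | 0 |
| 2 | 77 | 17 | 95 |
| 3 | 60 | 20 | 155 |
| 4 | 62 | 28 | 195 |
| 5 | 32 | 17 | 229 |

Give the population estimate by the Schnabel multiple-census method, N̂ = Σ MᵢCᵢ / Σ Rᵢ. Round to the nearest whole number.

Σ MᵢCᵢ = 0·95 + 95·77 + 155·60 + 195·62 + 229·32 = 0 + 7315 + 9300 + 12090 + 7328 = 36033
Σ Rᵢ = 0 + 17 + 20 + 28 + 17 = 82
N̂ = 36033 / 82 ≈ 439.4 → 439

N ≈ 439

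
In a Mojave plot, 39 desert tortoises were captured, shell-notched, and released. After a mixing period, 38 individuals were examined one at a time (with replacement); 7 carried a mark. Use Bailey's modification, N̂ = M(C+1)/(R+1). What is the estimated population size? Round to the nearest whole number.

N ≈ 190

N̂ = 39·(38+1)/(7+1) = 39·39/8 = 1521/8 ≈ 190.1 → 190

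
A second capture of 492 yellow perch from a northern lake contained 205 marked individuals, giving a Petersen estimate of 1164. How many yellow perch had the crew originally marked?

From N = M·C/R: M = N·R / C = 1164·205 / 492 = 238620 / 492 = 485.

M = 485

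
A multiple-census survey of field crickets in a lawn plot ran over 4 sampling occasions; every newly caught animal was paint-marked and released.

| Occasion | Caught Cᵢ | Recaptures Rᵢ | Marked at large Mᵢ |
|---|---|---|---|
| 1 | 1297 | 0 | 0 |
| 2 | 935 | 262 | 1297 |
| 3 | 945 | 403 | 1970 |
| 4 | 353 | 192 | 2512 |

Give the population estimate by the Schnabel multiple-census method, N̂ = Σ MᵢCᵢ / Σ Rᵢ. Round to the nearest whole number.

N ≈ 4622

Σ MᵢCᵢ = 0·1297 + 1297·935 + 1970·945 + 2512·353 = 0 + 1212695 + 1861650 + 886736 = 3961081
Σ Rᵢ = 0 + 262 + 403 + 192 = 857
N̂ = 3961081 / 857 ≈ 4622.0 → 4622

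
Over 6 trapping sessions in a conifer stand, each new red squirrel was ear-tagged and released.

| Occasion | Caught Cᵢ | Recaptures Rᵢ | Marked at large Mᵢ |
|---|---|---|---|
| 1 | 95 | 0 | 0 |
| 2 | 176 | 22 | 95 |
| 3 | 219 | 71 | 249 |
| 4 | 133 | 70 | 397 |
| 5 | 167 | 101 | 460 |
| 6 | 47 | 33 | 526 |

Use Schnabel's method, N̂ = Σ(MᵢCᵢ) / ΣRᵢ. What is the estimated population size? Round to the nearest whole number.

N ≈ 760

Σ MᵢCᵢ = 0·95 + 95·176 + 249·219 + 397·133 + 460·167 + 526·47 = 0 + 16720 + 54531 + 52801 + 76820 + 24722 = 225594
Σ Rᵢ = 0 + 22 + 71 + 70 + 101 + 33 = 297
N̂ = 225594 / 297 ≈ 759.6 → 760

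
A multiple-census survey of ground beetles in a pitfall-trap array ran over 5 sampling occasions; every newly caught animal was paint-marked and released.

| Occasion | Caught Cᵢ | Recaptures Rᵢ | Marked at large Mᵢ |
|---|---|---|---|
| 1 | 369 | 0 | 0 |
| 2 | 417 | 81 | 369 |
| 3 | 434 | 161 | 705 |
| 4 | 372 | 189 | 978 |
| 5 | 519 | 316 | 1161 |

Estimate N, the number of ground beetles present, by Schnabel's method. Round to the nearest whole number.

Σ MᵢCᵢ = 0·369 + 369·417 + 705·434 + 978·372 + 1161·519 = 0 + 153873 + 305970 + 363816 + 602559 = 1426218
Σ Rᵢ = 0 + 81 + 161 + 189 + 316 = 747
N̂ = 1426218 / 747 ≈ 1909.3 → 1909

N ≈ 1909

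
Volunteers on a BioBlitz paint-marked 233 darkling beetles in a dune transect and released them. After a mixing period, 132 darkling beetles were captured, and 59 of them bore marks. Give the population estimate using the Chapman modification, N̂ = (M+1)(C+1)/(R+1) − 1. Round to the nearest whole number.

N̂ = (233+1)(132+1)/(59+1) − 1 = 234·133/60 − 1
= 31122/60 − 1 ≈ 518.7 − 1 ≈ 517.7 → 518

N ≈ 518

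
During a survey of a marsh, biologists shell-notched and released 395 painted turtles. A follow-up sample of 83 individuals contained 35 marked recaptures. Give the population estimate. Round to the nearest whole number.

If marked individuals mix randomly, R/C ≈ M/N, giving N ≈ M·C/R.
N = (395 × 83) / 35 = 32785 / 35 ≈ 936.7 → 937

N ≈ 937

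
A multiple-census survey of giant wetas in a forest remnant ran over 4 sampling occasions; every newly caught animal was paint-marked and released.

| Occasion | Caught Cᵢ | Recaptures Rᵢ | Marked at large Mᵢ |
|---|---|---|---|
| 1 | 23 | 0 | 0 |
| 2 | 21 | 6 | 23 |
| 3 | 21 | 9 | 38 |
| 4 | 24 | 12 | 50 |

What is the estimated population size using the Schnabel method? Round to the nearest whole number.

N ≈ 92

Σ MᵢCᵢ = 0·23 + 23·21 + 38·21 + 50·24 = 0 + 483 + 798 + 1200 = 2481
Σ Rᵢ = 0 + 6 + 9 + 12 = 27
N̂ = 2481 / 27 ≈ 91.9 → 92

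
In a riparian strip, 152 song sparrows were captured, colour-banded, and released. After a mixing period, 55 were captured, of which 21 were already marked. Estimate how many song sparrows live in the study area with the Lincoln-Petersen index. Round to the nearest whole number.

N ≈ 398

Lincoln-Petersen assumes M/N = R/C, so N = M·C / R.
N = (152 × 55) / 21 = 8360 / 21 ≈ 398.1 → 398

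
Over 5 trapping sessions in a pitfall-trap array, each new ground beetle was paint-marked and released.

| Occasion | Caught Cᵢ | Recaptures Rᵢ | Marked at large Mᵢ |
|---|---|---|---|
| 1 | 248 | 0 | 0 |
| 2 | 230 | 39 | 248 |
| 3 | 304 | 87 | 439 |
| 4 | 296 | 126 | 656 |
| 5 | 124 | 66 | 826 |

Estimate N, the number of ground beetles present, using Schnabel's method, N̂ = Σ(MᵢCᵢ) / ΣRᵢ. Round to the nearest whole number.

Σ MᵢCᵢ = 0·248 + 248·230 + 439·304 + 656·296 + 826·124 = 0 + 57040 + 133456 + 194176 + 102424 = 487096
Σ Rᵢ = 0 + 39 + 87 + 126 + 66 = 318
N̂ = 487096 / 318 ≈ 1531.7 → 1532

N ≈ 1532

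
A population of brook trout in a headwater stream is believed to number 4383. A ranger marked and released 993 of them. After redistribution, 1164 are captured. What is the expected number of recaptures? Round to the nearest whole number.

expected recaptures ≈ 264

The marked fraction of the population is 993/4383, so in a sample of 1164 expect C·(M/N) marked.
E[R] = 993 × 1164 / 4383 = 1155852 / 4383 ≈ 263.7 → 264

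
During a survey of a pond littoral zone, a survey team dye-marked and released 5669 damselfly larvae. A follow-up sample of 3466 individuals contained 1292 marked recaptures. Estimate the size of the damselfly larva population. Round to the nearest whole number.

Lincoln-Petersen assumes M/N = R/C, so N = M·C / R.
N = (5669 × 3466) / 1292 = 19648754 / 1292 ≈ 15208.0 → 15208

N ≈ 15,208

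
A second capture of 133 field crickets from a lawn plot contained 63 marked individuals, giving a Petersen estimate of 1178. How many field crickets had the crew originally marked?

M = 558

From N = M·C/R: M = N·R / C = 1178·63 / 133 = 74214 / 133 = 558.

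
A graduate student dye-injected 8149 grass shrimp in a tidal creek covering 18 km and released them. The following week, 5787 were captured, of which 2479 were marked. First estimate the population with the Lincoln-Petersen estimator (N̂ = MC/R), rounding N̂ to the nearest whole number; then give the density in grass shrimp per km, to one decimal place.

density ≈ 1056.8 grass shrimp per km

N̂ = 8149·5787/2479 = 47158263/2479 ≈ 19023.1 → 19023
Density = N̂ / area = 19023 / 18 ≈ 1056.83 → 1056.8 per km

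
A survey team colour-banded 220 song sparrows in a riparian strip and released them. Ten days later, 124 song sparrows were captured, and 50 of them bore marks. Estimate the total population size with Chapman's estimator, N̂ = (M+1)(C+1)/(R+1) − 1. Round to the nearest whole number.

N ≈ 541

N̂ = (220+1)(124+1)/(50+1) − 1 = 221·125/51 − 1
= 27625/51 − 1 ≈ 541.7 − 1 ≈ 540.7 → 541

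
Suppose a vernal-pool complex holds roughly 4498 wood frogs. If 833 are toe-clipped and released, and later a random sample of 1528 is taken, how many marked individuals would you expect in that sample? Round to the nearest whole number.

expected recaptures ≈ 283

Expected recaptures E[R] = M·C / N.
E[R] = 833 × 1528 / 4498 = 1272824 / 4498 ≈ 283.0 → 283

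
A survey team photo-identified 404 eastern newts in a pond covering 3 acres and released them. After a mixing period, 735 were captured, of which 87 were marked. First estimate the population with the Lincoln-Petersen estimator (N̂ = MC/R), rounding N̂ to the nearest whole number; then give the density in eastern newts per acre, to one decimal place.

density ≈ 1137.7 eastern newts per acre

N̂ = 404·735/87 = 296940/87 ≈ 3413.1 → 3413
Density = N̂ / area = 3413 / 3 ≈ 1137.67 → 1137.7 per acre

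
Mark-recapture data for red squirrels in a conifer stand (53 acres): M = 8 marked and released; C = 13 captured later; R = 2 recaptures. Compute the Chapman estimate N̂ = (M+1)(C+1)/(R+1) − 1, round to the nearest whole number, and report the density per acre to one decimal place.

density ≈ 0.8 red squirrels per acre

N̂ = 9·14/3 − 1 = 126/3 − 1 = 41
Density = N̂ / area = 41 / 53 ≈ 0.77 → 0.8 per acre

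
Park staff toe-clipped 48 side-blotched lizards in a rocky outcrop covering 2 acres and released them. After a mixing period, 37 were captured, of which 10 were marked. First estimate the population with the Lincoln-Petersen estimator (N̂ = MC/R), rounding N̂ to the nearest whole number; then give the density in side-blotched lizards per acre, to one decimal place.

density ≈ 89.0 side-blotched lizards per acre

N̂ = 48·37/10 = 1776/10 ≈ 177.6 → 178
Density = N̂ / area = 178 / 2 = 89.0 per acre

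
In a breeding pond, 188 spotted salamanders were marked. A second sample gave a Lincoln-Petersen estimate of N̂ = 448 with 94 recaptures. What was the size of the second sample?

C = 224

From N = M·C/R: C = N·R / M = 448·94 / 188 = 42112 / 188 = 224.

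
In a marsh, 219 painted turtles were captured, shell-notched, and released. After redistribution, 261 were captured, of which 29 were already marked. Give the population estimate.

N = (219 × 261) / 29 = 57159 / 29 = 1971

N = 1971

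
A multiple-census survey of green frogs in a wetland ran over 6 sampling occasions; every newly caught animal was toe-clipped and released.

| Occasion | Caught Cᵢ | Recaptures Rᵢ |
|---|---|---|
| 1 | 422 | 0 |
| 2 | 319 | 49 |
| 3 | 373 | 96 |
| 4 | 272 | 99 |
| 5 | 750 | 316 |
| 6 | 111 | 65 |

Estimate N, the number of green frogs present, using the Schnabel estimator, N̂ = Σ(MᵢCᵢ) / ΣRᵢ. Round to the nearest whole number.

Marked at large before each occasion: Mᵢ = Σⱼ<ᵢ (Cⱼ − Rⱼ) → M1=0, M2=422, M3=692, M4=969, M5=1142, M6=1576
Σ MᵢCᵢ = 0·422 + 422·319 + 692·373 + 969·272 + 1142·750 + 1576·111 = 0 + 134618 + 258116 + 263568 + 856500 + 174936 = 1687738
Σ Rᵢ = 0 + 49 + 96 + 99 + 316 + 65 = 625
N̂ = 1687738 / 625 ≈ 2700.4 → 2700

N ≈ 2700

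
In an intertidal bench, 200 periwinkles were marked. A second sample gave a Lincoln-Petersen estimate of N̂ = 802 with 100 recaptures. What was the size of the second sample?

From N = M·C/R: C = N·R / M = 802·100 / 200 = 80200 / 200 = 401.

C = 401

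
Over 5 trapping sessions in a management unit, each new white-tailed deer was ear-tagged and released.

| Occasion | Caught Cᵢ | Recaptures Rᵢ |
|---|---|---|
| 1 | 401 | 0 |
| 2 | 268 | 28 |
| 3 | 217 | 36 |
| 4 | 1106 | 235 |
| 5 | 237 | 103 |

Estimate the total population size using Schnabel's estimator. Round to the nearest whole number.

Marked at large before each occasion: Mᵢ = Σⱼ<ᵢ (Cⱼ − Rⱼ) → M1=0, M2=401, M3=641, M4=822, M5=1693
Σ MᵢCᵢ = 0·401 + 401·268 + 641·217 + 822·1106 + 1693·237 = 0 + 107468 + 139097 + 909132 + 401241 = 1556938
Σ Rᵢ = 0 + 28 + 36 + 235 + 103 = 402
N̂ = 1556938 / 402 ≈ 3873.0 → 3873

N ≈ 3873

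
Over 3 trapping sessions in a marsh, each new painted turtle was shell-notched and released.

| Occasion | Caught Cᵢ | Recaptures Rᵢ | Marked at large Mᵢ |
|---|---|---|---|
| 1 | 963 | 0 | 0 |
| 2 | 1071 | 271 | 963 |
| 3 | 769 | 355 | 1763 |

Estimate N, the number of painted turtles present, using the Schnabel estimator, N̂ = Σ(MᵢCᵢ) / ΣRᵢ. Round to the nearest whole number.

Σ MᵢCᵢ = 0·963 + 963·1071 + 1763·769 = 0 + 1031373 + 1355747 = 2387120
Σ Rᵢ = 0 + 271 + 355 = 626
N̂ = 2387120 / 626 ≈ 3813.3 → 3813

N ≈ 3813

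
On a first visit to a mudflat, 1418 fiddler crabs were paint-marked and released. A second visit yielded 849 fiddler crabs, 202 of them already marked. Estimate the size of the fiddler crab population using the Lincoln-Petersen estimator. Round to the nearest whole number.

N ≈ 5960

N = (1418 × 849) / 202 = 1203882 / 202 ≈ 5959.8 → 5960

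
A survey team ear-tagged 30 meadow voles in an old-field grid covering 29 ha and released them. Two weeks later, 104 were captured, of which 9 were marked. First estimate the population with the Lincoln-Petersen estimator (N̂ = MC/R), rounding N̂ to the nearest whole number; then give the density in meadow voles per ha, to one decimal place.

N̂ = 30·104/9 = 3120/9 ≈ 346.7 → 347
Density = N̂ / area = 347 / 29 ≈ 11.97 → 12.0 per ha

density ≈ 12.0 meadow voles per ha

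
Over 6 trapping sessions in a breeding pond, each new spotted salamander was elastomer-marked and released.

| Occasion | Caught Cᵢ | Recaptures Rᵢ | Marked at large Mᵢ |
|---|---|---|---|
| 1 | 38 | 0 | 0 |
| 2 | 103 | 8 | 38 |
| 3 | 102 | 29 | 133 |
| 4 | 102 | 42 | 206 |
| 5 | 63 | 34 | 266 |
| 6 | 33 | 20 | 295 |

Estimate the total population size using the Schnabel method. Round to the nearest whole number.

Σ MᵢCᵢ = 0·38 + 38·103 + 133·102 + 206·102 + 266·63 + 295·33 = 0 + 3914 + 13566 + 21012 + 16758 + 9735 = 64985
Σ Rᵢ = 0 + 8 + 29 + 42 + 34 + 20 = 133
N̂ = 64985 / 133 ≈ 488.6 → 489

N ≈ 489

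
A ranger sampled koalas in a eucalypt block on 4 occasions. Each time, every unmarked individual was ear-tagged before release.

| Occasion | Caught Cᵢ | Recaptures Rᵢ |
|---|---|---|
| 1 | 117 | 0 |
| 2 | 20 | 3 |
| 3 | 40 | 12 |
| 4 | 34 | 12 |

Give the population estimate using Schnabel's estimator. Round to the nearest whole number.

N ≈ 489

Marked at large before each occasion: Mᵢ = Σⱼ<ᵢ (Cⱼ − Rⱼ) → M1=0, M2=117, M3=134, M4=162
Σ MᵢCᵢ = 0·117 + 117·20 + 134·40 + 162·34 = 0 + 2340 + 5360 + 5508 = 13208
Σ Rᵢ = 0 + 3 + 12 + 12 = 27
N̂ = 13208 / 27 ≈ 489.2 → 489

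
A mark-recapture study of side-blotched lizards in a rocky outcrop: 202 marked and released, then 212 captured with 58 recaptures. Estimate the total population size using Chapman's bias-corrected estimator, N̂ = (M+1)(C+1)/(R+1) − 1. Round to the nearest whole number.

N̂ = (202+1)(212+1)/(58+1) − 1 = 203·213/59 − 1
= 43239/59 − 1 ≈ 732.9 − 1 ≈ 731.9 → 732

N ≈ 732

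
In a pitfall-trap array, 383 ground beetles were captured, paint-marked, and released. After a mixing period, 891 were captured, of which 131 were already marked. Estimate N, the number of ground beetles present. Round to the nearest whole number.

N ≈ 2605

N = (383 × 891) / 131 = 341253 / 131 ≈ 2605.0 → 2605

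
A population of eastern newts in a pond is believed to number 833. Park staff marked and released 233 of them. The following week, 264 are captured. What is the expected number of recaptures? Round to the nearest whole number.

The marked fraction of the population is 233/833, so in a sample of 264 expect C·(M/N) marked.
E[R] = 233 × 264 / 833 = 61512 / 833 ≈ 73.8 → 74

expected recaptures ≈ 74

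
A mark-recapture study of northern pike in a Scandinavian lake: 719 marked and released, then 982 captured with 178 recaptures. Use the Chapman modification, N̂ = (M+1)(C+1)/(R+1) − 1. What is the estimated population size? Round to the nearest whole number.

N̂ = (719+1)(982+1)/(178+1) − 1 = 720·983/179 − 1
= 707760/179 − 1 ≈ 3954.0 − 1 ≈ 3953.0 → 3953

N ≈ 3953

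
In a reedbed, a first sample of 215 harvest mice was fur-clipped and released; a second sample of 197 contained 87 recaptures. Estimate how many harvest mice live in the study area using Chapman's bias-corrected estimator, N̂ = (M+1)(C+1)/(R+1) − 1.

N = 485

N̂ = (215+1)(197+1)/(87+1) − 1 = 216·198/88 − 1
= 42768/88 − 1 = 486 − 1 = 485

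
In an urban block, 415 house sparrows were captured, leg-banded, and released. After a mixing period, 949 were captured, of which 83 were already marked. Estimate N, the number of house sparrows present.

Lincoln-Petersen assumes M/N = R/C, so N = M·C / R.
N = (415 × 949) / 83 = 393835 / 83 = 4745

N = 4745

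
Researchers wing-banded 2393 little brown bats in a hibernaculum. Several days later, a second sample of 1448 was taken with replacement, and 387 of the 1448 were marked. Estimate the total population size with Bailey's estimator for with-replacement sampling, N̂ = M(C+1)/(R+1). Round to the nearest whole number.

N ≈ 8937

N̂ = 2393·(1448+1)/(387+1) = 2393·1449/388 = 3467457/388 ≈ 8936.7 → 8937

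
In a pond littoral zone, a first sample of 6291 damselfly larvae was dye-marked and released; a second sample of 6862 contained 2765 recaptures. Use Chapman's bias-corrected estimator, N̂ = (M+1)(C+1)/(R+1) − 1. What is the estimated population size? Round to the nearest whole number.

N ≈ 15,611

N̂ = (6291+1)(6862+1)/(2765+1) − 1 = 6292·6863/2766 − 1
= 43181996/2766 − 1 ≈ 15611.7 − 1 ≈ 15610.7 → 15611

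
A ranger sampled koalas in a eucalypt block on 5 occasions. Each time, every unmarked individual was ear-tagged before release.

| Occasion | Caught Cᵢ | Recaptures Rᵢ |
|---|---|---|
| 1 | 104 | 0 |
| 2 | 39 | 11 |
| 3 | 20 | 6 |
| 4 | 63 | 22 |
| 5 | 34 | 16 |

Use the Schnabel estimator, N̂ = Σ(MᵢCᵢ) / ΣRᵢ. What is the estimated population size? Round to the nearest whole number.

Marked at large before each occasion: Mᵢ = Σⱼ<ᵢ (Cⱼ − Rⱼ) → M1=0, M2=104, M3=132, M4=146, M5=187
Σ MᵢCᵢ = 0·104 + 104·39 + 132·20 + 146·63 + 187·34 = 0 + 4056 + 2640 + 9198 + 6358 = 22252
Σ Rᵢ = 0 + 11 + 6 + 22 + 16 = 55
N̂ = 22252 / 55 ≈ 404.6 → 405

N ≈ 405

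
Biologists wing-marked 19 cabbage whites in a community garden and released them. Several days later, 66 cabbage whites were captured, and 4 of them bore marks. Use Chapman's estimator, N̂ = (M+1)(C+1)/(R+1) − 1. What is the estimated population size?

N̂ = (19+1)(66+1)/(4+1) − 1 = 20·67/5 − 1
= 1340/5 − 1 = 268 − 1 = 267

N = 267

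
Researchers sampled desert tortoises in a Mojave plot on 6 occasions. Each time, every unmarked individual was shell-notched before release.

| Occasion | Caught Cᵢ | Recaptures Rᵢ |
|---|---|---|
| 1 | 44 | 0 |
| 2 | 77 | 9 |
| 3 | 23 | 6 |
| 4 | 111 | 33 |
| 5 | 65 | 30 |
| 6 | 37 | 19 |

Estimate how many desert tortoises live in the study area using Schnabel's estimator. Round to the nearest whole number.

Marked at large before each occasion: Mᵢ = Σⱼ<ᵢ (Cⱼ − Rⱼ) → M1=0, M2=44, M3=112, M4=129, M5=207, M6=242
Σ MᵢCᵢ = 0·44 + 44·77 + 112·23 + 129·111 + 207·65 + 242·37 = 0 + 3388 + 2576 + 14319 + 13455 + 8954 = 42692
Σ Rᵢ = 0 + 9 + 6 + 33 + 30 + 19 = 97
N̂ = 42692 / 97 ≈ 440.1 → 440

N ≈ 440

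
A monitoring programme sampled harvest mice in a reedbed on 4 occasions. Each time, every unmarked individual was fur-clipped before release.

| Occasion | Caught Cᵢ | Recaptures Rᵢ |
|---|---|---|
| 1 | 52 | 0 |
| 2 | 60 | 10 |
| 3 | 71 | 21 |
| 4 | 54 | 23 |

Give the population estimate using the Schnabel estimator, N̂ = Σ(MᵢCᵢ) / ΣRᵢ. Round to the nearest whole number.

N ≈ 344

Marked at large before each occasion: Mᵢ = Σⱼ<ᵢ (Cⱼ − Rⱼ) → M1=0, M2=52, M3=102, M4=152
Σ MᵢCᵢ = 0·52 + 52·60 + 102·71 + 152·54 = 0 + 3120 + 7242 + 8208 = 18570
Σ Rᵢ = 0 + 10 + 21 + 23 = 54
N̂ = 18570 / 54 ≈ 343.9 → 344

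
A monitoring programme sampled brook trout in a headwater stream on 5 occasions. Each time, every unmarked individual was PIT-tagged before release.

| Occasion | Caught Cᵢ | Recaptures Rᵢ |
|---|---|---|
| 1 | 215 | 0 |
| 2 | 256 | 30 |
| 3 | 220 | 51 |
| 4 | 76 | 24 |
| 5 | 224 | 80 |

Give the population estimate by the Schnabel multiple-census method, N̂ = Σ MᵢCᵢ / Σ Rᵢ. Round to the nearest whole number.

N ≈ 1874

Marked at large before each occasion: Mᵢ = Σⱼ<ᵢ (Cⱼ − Rⱼ) → M1=0, M2=215, M3=441, M4=610, M5=662
Σ MᵢCᵢ = 0·215 + 215·256 + 441·220 + 610·76 + 662·224 = 0 + 55040 + 97020 + 46360 + 148288 = 346708
Σ Rᵢ = 0 + 30 + 51 + 24 + 80 = 185
N̂ = 346708 / 185 ≈ 1874.1 → 1874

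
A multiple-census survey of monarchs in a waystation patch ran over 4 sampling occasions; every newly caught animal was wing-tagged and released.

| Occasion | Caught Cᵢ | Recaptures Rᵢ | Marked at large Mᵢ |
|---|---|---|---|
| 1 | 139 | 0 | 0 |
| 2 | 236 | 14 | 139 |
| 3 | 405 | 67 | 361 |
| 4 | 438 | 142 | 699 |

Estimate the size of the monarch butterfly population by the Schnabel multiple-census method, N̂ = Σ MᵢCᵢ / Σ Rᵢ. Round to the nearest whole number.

Σ MᵢCᵢ = 0·139 + 139·236 + 361·405 + 699·438 = 0 + 32804 + 146205 + 306162 = 485171
Σ Rᵢ = 0 + 14 + 67 + 142 = 223
N̂ = 485171 / 223 ≈ 2175.7 → 2176

N ≈ 2176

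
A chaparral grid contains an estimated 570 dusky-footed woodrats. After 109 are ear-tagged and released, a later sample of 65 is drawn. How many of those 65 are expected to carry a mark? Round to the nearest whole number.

expected recaptures ≈ 12

The marked fraction of the population is 109/570, so in a sample of 65 expect C·(M/N) marked.
E[R] = 109 × 65 / 570 = 7085 / 570 ≈ 12.4 → 12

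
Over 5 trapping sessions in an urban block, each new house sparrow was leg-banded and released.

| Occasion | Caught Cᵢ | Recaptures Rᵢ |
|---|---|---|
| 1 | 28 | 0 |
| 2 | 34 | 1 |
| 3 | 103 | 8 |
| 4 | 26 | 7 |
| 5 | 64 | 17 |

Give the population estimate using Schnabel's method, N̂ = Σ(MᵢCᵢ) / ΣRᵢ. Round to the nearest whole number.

N ≈ 682

Marked at large before each occasion: Mᵢ = Σⱼ<ᵢ (Cⱼ − Rⱼ) → M1=0, M2=28, M3=61, M4=156, M5=175
Σ MᵢCᵢ = 0·28 + 28·34 + 61·103 + 156·26 + 175·64 = 0 + 952 + 6283 + 4056 + 11200 = 22491
Σ Rᵢ = 0 + 1 + 8 + 7 + 17 = 33
N̂ = 22491 / 33 ≈ 681.5 → 682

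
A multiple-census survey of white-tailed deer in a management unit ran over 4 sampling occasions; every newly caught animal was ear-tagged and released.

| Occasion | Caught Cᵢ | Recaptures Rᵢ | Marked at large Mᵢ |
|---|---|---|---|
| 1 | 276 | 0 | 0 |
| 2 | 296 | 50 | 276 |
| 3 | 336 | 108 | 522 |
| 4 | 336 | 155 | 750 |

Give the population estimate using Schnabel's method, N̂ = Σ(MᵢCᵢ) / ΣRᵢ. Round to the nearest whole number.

N ≈ 1626

Σ MᵢCᵢ = 0·276 + 276·296 + 522·336 + 750·336 = 0 + 81696 + 175392 + 252000 = 509088
Σ Rᵢ = 0 + 50 + 108 + 155 = 313
N̂ = 509088 / 313 ≈ 1626.48 → 1626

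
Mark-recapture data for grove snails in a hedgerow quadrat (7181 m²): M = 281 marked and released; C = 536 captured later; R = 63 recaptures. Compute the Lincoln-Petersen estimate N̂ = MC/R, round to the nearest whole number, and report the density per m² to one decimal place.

N̂ = 281·536/63 = 150616/63 ≈ 2390.7 → 2391
Density = N̂ / area = 2391 / 7181 ≈ 0.33 → 0.3 per m²

density ≈ 0.3 grove snails per m²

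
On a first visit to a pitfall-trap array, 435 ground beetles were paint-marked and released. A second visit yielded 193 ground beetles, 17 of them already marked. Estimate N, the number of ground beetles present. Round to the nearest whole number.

N ≈ 4939

N = (435 × 193) / 17 = 83955 / 17 ≈ 4938.5 → 4939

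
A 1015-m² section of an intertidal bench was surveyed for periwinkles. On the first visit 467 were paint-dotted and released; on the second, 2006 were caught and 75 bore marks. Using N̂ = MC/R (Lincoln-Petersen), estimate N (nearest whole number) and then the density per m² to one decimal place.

N̂ = 467·2006/75 = 936802/75 ≈ 12490.7 → 12491
Density = N̂ / area = 12491 / 1015 ≈ 12.31 → 12.3 per m²

density ≈ 12.3 periwinkles per m²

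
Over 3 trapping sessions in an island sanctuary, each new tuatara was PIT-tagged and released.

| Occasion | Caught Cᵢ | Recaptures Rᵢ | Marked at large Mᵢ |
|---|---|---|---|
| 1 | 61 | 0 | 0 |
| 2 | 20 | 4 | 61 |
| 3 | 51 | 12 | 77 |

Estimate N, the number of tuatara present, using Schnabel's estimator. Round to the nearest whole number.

N ≈ 322

Σ MᵢCᵢ = 0·61 + 61·20 + 77·51 = 0 + 1220 + 3927 = 5147
Σ Rᵢ = 0 + 4 + 12 = 16
N̂ = 5147 / 16 ≈ 321.7 → 322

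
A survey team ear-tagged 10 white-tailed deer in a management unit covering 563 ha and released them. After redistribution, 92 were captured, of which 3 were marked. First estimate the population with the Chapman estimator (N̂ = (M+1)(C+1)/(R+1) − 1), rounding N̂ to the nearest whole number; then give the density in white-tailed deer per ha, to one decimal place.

N̂ = 11·93/4 − 1 = 1023/4 − 1 ≈ 254.8 → 255
Density = N̂ / area = 255 / 563 ≈ 0.45 → 0.5 per ha

density ≈ 0.5 white-tailed deer per ha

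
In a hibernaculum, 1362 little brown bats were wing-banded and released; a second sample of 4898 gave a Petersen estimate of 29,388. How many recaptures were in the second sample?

From N = M·C/R: R = M·C / N = 1362·4898 / 29388 = 6671076 / 29388 = 227.

R = 227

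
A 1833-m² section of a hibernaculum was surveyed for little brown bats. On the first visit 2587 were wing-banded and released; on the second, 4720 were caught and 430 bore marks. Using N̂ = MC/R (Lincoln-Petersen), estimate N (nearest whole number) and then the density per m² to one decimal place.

N̂ = 2587·4720/430 = 12210640/430 ≈ 28396.8 → 28397
Density = N̂ / area = 28397 / 1833 ≈ 15.49 → 15.5 per m²

density ≈ 15.5 little brown bats per m²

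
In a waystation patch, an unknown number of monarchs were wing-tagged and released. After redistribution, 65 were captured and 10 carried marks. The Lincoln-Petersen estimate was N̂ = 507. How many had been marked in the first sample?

M = 78

From N = M·C/R: M = N·R / C = 507·10 / 65 = 5070 / 65 = 78.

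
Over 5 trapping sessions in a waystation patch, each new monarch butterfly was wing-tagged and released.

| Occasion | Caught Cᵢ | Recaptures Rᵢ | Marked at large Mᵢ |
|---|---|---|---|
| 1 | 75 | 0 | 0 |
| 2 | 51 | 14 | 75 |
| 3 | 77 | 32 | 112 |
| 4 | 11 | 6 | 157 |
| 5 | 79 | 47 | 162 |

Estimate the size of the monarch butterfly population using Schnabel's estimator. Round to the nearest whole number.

Σ MᵢCᵢ = 0·75 + 75·51 + 112·77 + 157·11 + 162·79 = 0 + 3825 + 8624 + 1727 + 12798 = 26974
Σ Rᵢ = 0 + 14 + 32 + 6 + 47 = 99
N̂ = 26974 / 99 ≈ 272.46 → 272

N ≈ 272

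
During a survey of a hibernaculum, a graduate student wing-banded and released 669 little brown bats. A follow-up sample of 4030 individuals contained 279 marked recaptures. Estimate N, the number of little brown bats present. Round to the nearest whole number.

N ≈ 9663

If marked individuals mix randomly, R/C ≈ M/N, giving N ≈ M·C/R.
N = (669 × 4030) / 279 = 2696070 / 279 ≈ 9663.3 → 9663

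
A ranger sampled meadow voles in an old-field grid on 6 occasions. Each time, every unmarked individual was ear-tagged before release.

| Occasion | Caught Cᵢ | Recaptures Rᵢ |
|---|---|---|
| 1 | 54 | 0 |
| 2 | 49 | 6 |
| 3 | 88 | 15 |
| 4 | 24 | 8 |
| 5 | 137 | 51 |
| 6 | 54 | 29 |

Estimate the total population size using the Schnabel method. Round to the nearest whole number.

N ≈ 509

Marked at large before each occasion: Mᵢ = Σⱼ<ᵢ (Cⱼ − Rⱼ) → M1=0, M2=54, M3=97, M4=170, M5=186, M6=272
Σ MᵢCᵢ = 0·54 + 54·49 + 97·88 + 170·24 + 186·137 + 272·54 = 0 + 2646 + 8536 + 4080 + 25482 + 14688 = 55432
Σ Rᵢ = 0 + 6 + 15 + 8 + 51 + 29 = 109
N̂ = 55432 / 109 ≈ 508.6 → 509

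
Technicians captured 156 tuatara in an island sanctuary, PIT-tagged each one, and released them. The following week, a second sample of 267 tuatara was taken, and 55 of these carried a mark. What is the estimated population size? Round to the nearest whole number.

N ≈ 757

If marked individuals mix randomly, R/C ≈ M/N, giving N ≈ M·C/R.
N = (156 × 267) / 55 = 41652 / 55 ≈ 757.3 → 757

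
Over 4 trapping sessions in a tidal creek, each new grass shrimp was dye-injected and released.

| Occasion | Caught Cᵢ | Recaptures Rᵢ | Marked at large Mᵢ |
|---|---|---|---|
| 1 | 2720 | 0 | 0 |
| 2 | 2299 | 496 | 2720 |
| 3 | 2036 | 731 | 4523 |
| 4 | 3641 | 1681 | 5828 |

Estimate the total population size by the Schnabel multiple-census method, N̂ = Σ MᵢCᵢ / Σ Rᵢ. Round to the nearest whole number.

Σ MᵢCᵢ = 0·2720 + 2720·2299 + 4523·2036 + 5828·3641 = 0 + 6253280 + 9208828 + 21219748 = 36681856
Σ Rᵢ = 0 + 496 + 731 + 1681 = 2908
N̂ = 36681856 / 2908 ≈ 12614.1 → 12614

N ≈ 12,614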